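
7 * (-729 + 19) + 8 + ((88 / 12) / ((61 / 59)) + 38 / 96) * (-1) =-4850221 / 976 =-4969.49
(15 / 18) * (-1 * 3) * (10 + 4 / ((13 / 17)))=-495 / 13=-38.08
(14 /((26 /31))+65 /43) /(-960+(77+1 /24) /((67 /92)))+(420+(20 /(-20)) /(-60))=4837255023967 /11517401220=420.00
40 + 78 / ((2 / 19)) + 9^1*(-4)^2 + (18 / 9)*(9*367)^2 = 21820543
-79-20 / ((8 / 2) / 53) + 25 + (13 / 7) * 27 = -1882 / 7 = -268.86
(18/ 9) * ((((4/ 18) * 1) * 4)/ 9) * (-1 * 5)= -80/ 81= -0.99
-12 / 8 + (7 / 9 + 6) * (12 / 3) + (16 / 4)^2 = 749 / 18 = 41.61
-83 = -83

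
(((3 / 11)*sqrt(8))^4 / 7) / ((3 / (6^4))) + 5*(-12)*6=-34655832 / 102487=-338.15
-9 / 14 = -0.64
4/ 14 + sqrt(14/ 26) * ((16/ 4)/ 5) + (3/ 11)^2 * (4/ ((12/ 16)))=4 * sqrt(91)/ 65 + 578/ 847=1.27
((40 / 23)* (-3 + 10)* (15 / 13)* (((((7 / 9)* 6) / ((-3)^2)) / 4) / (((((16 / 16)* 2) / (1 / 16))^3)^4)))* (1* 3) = 1225 / 258542647408085434368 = 0.00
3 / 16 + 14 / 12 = 65 / 48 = 1.35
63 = 63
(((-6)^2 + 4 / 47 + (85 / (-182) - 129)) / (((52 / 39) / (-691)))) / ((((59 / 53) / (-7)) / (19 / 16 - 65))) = 89605153762461 / 4614272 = 19419131.29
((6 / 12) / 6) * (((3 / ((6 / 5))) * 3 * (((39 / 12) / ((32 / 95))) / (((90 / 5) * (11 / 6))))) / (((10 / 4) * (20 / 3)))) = 247 / 22528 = 0.01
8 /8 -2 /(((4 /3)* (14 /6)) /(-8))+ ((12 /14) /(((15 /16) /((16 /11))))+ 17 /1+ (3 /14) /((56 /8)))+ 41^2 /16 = 129.57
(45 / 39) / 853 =15 / 11089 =0.00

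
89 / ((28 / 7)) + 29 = 205 / 4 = 51.25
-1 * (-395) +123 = 518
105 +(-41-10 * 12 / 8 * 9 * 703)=-94841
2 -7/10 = 13/10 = 1.30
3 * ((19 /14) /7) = 57 /98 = 0.58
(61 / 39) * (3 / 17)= 61 / 221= 0.28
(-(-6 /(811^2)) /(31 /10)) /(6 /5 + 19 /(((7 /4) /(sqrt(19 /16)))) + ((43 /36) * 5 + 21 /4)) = 36977850 /14497786860497-8079750 * sqrt(19) /14497786860497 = 0.00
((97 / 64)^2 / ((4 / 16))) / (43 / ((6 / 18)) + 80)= 9409 / 214016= 0.04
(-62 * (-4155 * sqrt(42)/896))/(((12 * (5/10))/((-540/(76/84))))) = -17388675 * sqrt(42)/608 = -185347.85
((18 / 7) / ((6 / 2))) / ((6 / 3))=3 / 7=0.43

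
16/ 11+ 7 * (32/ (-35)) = -272/ 55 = -4.95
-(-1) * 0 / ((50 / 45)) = 0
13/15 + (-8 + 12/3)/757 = 9781/11355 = 0.86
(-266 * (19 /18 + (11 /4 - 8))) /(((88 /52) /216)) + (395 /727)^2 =142407.02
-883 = -883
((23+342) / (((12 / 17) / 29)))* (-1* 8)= -359890 / 3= -119963.33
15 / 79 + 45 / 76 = 4695 / 6004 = 0.78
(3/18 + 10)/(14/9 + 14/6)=183/70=2.61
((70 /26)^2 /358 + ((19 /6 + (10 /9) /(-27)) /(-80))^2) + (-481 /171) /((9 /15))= -4054355355561391 /868852087833600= -4.67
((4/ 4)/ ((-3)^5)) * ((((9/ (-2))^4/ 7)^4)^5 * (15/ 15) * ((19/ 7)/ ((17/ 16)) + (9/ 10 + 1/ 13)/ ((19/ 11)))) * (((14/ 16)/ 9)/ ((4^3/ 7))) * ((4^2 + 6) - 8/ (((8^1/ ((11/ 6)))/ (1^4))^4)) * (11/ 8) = -18144670195590058028651207029681876833626339020780600209182323635404413904063077010397/ 19415929197798229360204279144820383195456149378826240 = -934524946539651968760726500000000.00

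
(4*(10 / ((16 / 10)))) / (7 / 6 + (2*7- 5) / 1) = 150 / 61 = 2.46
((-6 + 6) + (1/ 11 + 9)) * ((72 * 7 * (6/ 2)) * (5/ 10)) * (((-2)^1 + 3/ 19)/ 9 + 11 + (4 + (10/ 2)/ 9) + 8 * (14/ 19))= 30517200/ 209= 146015.31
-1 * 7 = -7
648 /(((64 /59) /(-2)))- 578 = -7091 /4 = -1772.75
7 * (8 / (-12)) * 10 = -140 / 3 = -46.67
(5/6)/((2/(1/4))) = 5/48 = 0.10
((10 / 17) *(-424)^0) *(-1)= -10 / 17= -0.59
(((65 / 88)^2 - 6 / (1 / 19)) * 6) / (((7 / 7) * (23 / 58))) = -1716.61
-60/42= -10/7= -1.43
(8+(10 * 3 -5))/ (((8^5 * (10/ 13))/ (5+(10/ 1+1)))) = 429/ 20480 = 0.02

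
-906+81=-825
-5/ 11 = -0.45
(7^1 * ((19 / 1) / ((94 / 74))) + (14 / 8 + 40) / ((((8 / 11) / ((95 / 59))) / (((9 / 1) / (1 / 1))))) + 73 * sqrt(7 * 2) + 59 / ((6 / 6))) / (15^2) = 5.64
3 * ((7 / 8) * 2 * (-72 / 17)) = -378 / 17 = -22.24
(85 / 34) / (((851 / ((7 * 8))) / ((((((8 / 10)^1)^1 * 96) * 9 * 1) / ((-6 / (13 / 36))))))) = -5824 / 851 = -6.84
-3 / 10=-0.30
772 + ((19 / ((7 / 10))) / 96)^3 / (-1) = 29283461857 / 37933056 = 771.98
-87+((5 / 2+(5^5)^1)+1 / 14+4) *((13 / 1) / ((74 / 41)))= 11638827 / 518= 22468.78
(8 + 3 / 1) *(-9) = -99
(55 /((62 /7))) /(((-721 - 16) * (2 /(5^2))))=-875 /8308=-0.11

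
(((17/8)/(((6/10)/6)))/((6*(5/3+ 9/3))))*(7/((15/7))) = 119/48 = 2.48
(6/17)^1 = 0.35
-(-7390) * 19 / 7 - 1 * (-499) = 143903 / 7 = 20557.57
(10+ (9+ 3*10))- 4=45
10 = 10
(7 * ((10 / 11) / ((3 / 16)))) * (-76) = -85120 / 33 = -2579.39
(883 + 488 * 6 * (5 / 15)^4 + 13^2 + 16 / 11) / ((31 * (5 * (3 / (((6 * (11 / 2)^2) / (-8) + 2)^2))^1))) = 8863813583 / 8838720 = 1002.84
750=750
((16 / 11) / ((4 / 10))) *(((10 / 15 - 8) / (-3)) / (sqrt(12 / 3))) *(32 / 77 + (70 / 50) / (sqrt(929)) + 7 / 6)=56 *sqrt(929) / 8361 + 14620 / 2079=7.24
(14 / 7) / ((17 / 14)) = 28 / 17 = 1.65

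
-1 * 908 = -908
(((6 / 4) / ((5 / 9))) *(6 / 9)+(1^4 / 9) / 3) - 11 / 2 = -989 / 270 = -3.66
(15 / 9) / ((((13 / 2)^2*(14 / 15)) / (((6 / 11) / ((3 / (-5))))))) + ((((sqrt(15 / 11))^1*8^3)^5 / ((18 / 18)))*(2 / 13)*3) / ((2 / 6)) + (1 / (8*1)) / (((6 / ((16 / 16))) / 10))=53065 / 312312 + 142496706959769600*sqrt(165) / 17303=105785317146860.86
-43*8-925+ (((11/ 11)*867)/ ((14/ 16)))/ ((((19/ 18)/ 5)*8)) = -90747/ 133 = -682.31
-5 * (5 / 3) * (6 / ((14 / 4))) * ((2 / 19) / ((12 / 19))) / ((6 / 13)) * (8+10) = -650 / 7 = -92.86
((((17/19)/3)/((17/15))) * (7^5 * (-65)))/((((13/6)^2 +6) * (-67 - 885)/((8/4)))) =200655/3553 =56.47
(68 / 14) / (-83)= -34 / 581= -0.06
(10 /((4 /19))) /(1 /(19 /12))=1805 /24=75.21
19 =19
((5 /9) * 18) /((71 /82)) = 820 /71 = 11.55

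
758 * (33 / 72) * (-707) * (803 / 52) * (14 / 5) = -16567801943 / 1560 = -10620385.86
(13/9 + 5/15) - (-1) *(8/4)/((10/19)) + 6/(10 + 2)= 547/90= 6.08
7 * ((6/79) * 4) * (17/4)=714/79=9.04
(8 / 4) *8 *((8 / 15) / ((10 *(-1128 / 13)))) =-104 / 10575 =-0.01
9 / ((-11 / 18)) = -162 / 11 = -14.73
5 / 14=0.36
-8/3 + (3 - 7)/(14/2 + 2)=-28/9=-3.11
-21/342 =-7/114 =-0.06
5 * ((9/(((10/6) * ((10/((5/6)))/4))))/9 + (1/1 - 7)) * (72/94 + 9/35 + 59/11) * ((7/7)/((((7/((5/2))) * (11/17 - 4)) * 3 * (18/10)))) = 142437560/38987487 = 3.65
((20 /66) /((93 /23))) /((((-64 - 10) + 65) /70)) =-16100 /27621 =-0.58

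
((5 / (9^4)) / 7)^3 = 0.00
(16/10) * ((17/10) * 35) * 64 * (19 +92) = 3381504/5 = 676300.80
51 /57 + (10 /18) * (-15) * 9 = -1408 /19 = -74.11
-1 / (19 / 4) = -4 / 19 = -0.21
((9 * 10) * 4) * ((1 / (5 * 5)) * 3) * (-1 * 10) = -432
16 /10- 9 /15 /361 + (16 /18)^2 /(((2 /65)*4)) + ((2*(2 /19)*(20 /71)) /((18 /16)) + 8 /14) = 125595653 /14532777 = 8.64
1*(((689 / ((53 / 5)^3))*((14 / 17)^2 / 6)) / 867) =159250 / 2111494401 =0.00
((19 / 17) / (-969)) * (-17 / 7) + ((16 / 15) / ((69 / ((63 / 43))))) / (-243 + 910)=3338299 / 1177498455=0.00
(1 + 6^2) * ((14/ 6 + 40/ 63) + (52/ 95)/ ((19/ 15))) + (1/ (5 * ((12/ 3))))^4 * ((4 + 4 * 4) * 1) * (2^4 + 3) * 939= 23296917863/ 181944000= 128.04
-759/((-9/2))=506/3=168.67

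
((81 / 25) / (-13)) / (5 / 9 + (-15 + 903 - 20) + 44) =-729 / 2669225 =-0.00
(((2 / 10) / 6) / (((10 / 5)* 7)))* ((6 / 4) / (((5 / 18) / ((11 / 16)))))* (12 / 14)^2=891 / 137200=0.01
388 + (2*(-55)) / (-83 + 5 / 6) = 191944 / 493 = 389.34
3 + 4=7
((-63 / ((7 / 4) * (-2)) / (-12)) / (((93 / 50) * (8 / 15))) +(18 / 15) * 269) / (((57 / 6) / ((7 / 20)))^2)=19521453 / 44764000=0.44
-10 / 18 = -5 / 9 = -0.56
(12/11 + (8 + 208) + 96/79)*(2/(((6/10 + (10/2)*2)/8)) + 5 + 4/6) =72152276/46057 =1566.59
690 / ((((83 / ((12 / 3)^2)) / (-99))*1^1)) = -1092960 / 83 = -13168.19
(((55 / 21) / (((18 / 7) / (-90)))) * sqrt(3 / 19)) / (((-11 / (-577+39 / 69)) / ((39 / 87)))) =-4308850 * sqrt(57) / 38019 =-855.65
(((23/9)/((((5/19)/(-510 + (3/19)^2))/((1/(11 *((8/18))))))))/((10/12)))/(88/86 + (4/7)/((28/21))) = -166243203/198550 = -837.29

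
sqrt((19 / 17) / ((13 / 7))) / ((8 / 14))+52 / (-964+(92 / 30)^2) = -2925 / 53696+7 * sqrt(29393) / 884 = 1.30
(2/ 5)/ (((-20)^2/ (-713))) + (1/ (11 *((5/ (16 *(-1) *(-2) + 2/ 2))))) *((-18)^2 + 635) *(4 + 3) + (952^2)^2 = 821386944443087/ 1000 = 821386944443.09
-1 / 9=-0.11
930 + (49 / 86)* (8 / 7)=40018 / 43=930.65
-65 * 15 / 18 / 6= -9.03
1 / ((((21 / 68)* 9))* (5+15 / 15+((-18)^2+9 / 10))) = 680 / 625401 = 0.00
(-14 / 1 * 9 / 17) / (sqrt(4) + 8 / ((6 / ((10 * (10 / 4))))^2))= -567 / 10778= -0.05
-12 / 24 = -1 / 2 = -0.50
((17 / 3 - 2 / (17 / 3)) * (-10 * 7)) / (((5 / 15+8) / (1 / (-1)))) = 44.64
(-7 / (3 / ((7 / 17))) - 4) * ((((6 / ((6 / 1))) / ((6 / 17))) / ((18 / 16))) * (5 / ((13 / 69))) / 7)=-116380 / 2457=-47.37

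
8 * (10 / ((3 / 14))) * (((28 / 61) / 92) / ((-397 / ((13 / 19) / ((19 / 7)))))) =-713440 / 603221253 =-0.00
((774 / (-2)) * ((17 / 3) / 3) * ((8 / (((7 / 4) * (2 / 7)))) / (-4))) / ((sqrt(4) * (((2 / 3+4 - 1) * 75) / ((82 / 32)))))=29971 / 2200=13.62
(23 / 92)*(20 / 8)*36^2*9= 7290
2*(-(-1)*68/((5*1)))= 136/5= 27.20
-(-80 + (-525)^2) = -275545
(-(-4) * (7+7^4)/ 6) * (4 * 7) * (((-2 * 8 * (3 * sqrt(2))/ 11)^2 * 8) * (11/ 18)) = 276168704/ 33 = 8368748.61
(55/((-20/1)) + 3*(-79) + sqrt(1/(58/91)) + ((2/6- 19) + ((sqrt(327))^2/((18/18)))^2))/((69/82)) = 41*sqrt(5278)/2001 + 52481927/414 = 126769.43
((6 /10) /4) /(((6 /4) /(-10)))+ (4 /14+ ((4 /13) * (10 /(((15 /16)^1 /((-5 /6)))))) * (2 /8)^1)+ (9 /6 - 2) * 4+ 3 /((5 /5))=-326 /819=-0.40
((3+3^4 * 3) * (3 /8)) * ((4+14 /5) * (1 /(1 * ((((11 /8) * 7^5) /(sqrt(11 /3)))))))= 8364 * sqrt(33) /924385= 0.05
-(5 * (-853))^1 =4265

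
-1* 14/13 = -14/13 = -1.08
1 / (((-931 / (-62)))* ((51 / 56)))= 496 / 6783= 0.07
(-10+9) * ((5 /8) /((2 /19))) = -95 /16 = -5.94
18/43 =0.42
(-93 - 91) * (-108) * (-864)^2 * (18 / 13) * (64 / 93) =5696397508608 / 403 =14134981410.94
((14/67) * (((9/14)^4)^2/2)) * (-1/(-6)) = 14348907/28250819072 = 0.00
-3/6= -1/2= -0.50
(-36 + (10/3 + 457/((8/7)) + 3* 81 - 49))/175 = 13469/4200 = 3.21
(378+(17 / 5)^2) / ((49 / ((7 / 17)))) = 9739 / 2975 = 3.27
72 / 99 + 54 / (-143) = 50 / 143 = 0.35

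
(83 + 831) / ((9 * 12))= 457 / 54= 8.46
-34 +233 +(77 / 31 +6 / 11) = 68892 / 341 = 202.03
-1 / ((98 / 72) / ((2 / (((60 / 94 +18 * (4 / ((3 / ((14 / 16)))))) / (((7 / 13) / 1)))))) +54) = -376 / 30587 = -0.01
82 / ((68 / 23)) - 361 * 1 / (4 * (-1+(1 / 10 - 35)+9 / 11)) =116958 / 3859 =30.31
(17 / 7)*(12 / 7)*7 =204 / 7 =29.14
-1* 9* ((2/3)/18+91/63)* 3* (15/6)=-100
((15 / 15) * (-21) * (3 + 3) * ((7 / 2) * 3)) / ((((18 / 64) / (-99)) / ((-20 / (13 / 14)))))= -130394880 / 13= -10030375.38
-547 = -547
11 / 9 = 1.22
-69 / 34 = -2.03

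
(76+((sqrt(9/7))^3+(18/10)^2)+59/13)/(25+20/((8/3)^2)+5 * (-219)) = -435648/5549375 -432 * sqrt(7)/836675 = -0.08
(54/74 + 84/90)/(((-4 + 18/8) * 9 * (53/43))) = -158756/1853145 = -0.09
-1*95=-95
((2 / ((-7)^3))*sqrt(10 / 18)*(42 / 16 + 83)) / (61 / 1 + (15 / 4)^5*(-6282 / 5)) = 87680*sqrt(5) / 490841379147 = 0.00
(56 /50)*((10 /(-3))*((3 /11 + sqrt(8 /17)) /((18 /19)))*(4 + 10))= -14896*sqrt(34) /2295-7448 /495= -52.89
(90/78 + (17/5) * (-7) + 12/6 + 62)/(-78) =-448/845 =-0.53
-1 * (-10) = 10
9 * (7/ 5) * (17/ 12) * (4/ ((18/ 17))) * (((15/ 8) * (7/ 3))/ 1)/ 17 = 17.35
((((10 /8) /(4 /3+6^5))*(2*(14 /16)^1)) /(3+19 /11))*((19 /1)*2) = 1155 /510848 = 0.00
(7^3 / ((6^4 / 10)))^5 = 14836129718571875 / 114254951251968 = 129.85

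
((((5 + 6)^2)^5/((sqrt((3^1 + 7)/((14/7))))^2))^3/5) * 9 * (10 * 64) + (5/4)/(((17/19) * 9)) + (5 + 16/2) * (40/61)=750437090498381596434935725520948074039/4666500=160813691310057129847837900000000.00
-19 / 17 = -1.12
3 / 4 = 0.75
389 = 389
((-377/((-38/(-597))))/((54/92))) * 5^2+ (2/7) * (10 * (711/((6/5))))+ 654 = -299158387/1197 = -249923.46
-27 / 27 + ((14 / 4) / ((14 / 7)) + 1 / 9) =31 / 36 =0.86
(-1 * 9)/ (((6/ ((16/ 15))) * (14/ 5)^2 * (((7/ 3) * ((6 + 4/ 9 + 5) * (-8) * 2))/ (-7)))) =-0.00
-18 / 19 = -0.95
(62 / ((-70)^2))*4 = 62 / 1225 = 0.05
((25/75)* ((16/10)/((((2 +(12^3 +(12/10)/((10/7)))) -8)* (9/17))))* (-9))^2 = 462400/16695999369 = 0.00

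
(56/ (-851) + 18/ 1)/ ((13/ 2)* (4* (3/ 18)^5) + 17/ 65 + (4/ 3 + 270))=3857012640/ 58411194151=0.07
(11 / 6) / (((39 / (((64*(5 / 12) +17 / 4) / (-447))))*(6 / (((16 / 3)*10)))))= -40810 / 1412073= -0.03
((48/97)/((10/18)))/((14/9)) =1944/3395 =0.57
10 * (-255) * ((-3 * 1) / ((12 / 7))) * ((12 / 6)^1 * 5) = 44625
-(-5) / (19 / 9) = 2.37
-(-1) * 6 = 6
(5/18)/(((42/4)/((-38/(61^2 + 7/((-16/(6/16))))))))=-0.00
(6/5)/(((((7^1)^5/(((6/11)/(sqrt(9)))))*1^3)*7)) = 12/6470695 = 0.00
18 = 18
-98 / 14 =-7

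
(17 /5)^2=289 /25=11.56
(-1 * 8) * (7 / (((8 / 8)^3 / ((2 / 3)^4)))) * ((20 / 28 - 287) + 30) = 76544 / 27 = 2834.96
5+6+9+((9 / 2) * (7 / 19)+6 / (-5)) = 3887 / 190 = 20.46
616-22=594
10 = 10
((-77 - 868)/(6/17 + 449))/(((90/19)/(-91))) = 617253/15278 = 40.40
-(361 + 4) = -365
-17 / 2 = -8.50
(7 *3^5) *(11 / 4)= 18711 / 4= 4677.75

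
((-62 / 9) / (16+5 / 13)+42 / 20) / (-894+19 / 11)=-354167 / 188153550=-0.00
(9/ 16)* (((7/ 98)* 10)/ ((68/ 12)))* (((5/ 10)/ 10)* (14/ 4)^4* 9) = 83349/ 17408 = 4.79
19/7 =2.71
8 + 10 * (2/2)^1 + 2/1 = 20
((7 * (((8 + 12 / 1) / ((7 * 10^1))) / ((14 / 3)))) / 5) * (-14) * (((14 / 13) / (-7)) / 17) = 12 / 1105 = 0.01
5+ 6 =11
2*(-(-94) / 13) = 14.46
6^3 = 216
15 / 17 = 0.88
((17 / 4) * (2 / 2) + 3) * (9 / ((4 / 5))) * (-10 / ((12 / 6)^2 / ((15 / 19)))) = -97875 / 608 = -160.98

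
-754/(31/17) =-12818/31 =-413.48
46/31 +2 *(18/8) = 371/62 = 5.98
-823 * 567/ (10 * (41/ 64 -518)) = 1659168/ 18395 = 90.20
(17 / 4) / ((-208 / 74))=-1.51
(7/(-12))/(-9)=7/108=0.06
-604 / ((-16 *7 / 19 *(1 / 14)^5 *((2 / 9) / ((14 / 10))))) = 1735894188 / 5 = 347178837.60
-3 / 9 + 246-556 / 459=112205 / 459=244.46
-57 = -57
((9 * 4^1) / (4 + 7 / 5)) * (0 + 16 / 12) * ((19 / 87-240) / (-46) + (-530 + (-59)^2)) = 20575240 / 783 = 26277.45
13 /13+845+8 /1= 854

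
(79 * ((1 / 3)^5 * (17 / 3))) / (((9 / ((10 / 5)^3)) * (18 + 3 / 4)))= 42976 / 492075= 0.09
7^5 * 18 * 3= 907578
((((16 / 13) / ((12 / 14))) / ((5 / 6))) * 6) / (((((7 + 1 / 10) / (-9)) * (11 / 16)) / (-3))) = 580608 / 10153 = 57.19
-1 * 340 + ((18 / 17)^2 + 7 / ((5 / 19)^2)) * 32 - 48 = 20825596 / 7225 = 2882.44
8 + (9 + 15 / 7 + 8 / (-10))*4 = 1728 / 35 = 49.37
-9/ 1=-9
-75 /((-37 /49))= 3675 /37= 99.32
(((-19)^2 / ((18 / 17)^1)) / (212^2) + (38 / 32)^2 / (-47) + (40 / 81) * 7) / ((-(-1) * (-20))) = -9402038279 / 54752578560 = -0.17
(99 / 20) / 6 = 33 / 40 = 0.82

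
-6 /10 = -3 /5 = -0.60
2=2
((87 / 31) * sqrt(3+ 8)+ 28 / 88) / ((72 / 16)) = 7 / 99+ 58 * sqrt(11) / 93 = 2.14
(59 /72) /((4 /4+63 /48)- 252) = -118 /35955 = -0.00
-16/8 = -2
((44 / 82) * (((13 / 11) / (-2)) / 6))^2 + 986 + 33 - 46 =58882237 / 60516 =973.00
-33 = -33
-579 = -579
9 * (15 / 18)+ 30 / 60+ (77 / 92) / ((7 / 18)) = 467 / 46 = 10.15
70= 70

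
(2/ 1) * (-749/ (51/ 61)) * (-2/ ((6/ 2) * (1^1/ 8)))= 1462048/ 153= 9555.87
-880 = -880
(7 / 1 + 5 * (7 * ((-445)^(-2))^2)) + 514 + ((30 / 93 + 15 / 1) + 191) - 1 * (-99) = 200900655682217 / 243126183875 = 826.32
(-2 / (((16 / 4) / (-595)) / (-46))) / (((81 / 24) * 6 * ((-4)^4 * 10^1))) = -2737 / 10368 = -0.26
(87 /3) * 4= 116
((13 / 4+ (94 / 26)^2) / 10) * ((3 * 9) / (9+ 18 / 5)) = 33099 / 9464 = 3.50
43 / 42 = 1.02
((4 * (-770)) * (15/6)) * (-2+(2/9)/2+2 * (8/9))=7700/9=855.56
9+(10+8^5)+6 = 32793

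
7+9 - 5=11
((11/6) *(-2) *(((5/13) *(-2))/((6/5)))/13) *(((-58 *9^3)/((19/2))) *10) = -8047.03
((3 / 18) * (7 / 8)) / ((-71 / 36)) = -0.07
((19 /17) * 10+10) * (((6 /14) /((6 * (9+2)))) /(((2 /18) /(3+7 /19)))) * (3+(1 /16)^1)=45360 /3553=12.77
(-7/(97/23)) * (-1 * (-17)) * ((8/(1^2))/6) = -37.62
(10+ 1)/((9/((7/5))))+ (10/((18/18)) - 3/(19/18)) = 7583/855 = 8.87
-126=-126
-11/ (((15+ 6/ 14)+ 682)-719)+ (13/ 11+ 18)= 32708/ 1661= 19.69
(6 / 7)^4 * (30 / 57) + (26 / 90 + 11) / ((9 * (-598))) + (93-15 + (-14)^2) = 1515197592544 / 5524232805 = 274.28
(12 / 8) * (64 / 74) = 48 / 37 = 1.30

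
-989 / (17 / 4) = -3956 / 17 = -232.71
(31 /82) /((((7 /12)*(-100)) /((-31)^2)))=-89373 /14350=-6.23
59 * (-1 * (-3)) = 177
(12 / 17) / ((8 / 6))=9 / 17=0.53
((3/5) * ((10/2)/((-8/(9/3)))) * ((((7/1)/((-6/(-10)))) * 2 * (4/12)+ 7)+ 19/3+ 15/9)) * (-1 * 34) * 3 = 10455/4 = 2613.75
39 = 39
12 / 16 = 3 / 4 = 0.75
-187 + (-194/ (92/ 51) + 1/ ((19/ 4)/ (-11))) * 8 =-465787/ 437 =-1065.87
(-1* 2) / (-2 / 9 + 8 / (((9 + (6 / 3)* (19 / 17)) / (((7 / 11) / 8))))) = 37818 / 3131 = 12.08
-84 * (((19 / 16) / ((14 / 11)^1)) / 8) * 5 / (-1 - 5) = 1045 / 128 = 8.16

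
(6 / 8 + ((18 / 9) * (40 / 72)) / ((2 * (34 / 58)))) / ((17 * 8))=1039 / 83232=0.01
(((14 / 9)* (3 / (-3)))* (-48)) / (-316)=-56 / 237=-0.24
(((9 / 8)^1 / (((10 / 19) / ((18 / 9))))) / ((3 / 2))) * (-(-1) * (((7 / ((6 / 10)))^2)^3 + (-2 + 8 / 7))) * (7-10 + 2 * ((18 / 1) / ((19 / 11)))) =1454067615113 / 11340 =128224657.42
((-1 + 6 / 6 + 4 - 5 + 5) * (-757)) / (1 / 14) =-42392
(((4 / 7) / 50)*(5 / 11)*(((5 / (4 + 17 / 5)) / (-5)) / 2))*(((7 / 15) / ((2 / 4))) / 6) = -0.00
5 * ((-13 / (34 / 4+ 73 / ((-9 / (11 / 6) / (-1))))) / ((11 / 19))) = -33345 / 6941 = -4.80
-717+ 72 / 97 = -69477 / 97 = -716.26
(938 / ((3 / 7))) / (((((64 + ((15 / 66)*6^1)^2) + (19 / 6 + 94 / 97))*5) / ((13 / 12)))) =500923423 / 73938075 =6.77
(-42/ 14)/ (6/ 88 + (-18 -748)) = 132/ 33701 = 0.00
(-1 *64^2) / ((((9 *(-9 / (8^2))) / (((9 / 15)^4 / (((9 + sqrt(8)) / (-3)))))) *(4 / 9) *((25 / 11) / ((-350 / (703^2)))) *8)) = 306561024 / 22548285625 - 68124672 *sqrt(2) / 22548285625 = 0.01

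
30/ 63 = 10/ 21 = 0.48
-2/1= -2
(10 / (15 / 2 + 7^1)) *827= 16540 / 29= 570.34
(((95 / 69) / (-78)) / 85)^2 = 361 / 8371152036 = 0.00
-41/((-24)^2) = -0.07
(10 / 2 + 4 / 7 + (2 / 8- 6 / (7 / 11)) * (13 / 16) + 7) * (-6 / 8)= -3.84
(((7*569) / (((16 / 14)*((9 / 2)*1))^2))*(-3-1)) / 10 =-195167 / 3240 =-60.24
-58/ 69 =-0.84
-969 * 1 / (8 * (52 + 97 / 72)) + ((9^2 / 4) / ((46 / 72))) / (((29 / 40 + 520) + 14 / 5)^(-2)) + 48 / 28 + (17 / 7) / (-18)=3363406413313529 / 387172800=8687093.76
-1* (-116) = 116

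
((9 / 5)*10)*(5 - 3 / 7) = 576 / 7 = 82.29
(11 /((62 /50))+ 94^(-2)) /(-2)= -2429931 /547832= -4.44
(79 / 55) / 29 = 79 / 1595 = 0.05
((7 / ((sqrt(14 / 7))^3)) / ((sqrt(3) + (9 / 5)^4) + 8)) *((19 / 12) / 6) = 0.03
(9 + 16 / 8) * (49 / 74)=539 / 74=7.28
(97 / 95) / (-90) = -97 / 8550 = -0.01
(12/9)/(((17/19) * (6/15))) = 190/51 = 3.73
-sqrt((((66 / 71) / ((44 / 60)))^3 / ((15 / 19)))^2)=-923400 / 357911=-2.58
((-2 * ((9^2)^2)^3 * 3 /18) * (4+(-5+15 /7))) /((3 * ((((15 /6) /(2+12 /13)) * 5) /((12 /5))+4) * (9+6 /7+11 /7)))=-14309763181704 /26365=-542756047.10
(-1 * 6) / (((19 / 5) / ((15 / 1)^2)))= -6750 / 19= -355.26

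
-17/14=-1.21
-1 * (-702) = 702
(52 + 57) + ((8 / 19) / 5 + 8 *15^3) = 2575363 / 95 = 27109.08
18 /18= 1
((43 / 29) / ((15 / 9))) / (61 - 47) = 0.06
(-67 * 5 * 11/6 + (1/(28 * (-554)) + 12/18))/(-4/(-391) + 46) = -3720995683/279060880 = -13.33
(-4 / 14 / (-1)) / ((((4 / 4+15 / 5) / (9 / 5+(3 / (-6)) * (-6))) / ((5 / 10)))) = 6 / 35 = 0.17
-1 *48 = -48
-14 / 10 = -7 / 5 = -1.40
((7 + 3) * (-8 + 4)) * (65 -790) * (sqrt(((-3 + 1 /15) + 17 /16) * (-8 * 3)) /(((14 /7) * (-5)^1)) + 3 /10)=8700 -290 * sqrt(4490)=-10732.16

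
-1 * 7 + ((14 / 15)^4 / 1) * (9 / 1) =-959 / 5625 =-0.17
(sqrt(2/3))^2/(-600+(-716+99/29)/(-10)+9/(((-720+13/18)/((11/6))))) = -136532/108289875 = -0.00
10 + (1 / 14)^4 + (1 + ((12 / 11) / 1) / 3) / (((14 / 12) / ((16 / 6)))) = 13.12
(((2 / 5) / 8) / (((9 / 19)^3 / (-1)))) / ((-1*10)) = 6859 / 145800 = 0.05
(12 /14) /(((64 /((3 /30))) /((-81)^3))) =-1594323 /2240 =-711.75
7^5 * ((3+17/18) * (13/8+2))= 34605613/144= 240316.76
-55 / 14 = -3.93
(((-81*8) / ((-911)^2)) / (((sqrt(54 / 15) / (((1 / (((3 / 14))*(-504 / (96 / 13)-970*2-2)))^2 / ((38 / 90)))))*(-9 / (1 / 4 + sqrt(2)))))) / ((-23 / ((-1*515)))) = 24225600*sqrt(10) / 23449755298388837 + 193804800*sqrt(5) / 23449755298388837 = 0.00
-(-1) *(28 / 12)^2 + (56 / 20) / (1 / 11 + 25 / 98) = 227213 / 16785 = 13.54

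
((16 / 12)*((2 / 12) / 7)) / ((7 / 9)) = 2 / 49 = 0.04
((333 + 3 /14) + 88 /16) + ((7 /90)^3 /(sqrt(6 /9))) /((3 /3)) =343 * sqrt(6) /1458000 + 2371 /7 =338.71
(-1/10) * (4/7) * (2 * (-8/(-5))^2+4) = -456/875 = -0.52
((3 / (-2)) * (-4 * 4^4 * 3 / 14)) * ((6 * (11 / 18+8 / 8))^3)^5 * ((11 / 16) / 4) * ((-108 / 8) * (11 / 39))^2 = 11485450223053183490903119 / 23284989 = 493255557176908414.73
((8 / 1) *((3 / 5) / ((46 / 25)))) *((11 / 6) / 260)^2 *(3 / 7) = 121 / 2176720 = 0.00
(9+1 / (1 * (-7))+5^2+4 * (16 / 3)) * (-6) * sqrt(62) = -2318 * sqrt(62) / 7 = -2607.42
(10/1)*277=2770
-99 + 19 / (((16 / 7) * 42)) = -9485 / 96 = -98.80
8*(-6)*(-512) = 24576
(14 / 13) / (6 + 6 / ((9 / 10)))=21 / 247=0.09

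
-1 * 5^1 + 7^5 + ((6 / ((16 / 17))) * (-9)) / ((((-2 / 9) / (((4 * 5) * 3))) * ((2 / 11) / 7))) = 613215.12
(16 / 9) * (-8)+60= 412 / 9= 45.78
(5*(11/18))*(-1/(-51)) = 0.06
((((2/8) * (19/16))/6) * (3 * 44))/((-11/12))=-57/8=-7.12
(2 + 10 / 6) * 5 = 55 / 3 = 18.33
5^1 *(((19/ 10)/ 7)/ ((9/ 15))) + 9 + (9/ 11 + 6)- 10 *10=-37847/ 462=-81.92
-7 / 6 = -1.17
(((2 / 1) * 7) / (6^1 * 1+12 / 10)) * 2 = 3.89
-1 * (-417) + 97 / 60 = 25117 / 60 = 418.62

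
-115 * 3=-345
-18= -18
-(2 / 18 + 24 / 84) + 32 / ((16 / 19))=2369 / 63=37.60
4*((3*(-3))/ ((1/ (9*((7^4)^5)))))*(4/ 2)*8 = -413643108486820613184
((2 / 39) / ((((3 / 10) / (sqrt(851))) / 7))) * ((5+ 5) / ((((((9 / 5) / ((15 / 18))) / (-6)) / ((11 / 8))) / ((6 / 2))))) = -48125 * sqrt(851) / 351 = -3999.71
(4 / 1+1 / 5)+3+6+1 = 71 / 5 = 14.20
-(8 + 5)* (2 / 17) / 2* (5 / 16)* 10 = -325 / 136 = -2.39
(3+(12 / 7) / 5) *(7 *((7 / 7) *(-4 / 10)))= -234 / 25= -9.36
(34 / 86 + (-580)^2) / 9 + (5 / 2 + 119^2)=13297661 / 258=51541.32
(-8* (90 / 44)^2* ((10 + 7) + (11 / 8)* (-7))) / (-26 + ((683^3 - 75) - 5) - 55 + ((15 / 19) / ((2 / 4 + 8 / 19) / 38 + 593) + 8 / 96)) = -306929004975 / 396157740152014951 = -0.00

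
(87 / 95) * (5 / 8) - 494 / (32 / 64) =-150089 / 152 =-987.43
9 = 9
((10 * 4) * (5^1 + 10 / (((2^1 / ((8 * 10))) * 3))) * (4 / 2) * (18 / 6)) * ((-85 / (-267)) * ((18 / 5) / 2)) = 1693200 / 89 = 19024.72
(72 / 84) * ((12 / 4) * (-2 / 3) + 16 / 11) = -36 / 77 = -0.47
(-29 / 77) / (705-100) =-29 / 46585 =-0.00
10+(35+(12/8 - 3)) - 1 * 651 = -1215/2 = -607.50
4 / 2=2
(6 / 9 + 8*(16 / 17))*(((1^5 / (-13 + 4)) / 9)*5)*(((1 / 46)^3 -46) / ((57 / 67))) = 1833269075 / 67015836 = 27.36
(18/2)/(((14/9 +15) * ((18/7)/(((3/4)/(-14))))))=-27/2384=-0.01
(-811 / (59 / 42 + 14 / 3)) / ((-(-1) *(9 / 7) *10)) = -39739 / 3825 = -10.39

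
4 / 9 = 0.44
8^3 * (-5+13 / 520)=-12736 / 5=-2547.20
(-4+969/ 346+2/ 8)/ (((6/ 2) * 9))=-73/ 2076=-0.04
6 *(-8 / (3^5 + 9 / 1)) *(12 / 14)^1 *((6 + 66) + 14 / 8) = -590 / 49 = -12.04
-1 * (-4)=4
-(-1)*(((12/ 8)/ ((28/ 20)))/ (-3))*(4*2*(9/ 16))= -45/ 28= -1.61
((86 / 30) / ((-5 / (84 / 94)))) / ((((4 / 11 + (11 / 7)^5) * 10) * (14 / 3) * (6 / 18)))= -0.00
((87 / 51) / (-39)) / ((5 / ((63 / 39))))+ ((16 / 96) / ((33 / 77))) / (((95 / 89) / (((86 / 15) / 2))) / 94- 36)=-41744811556 / 1674129952755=-0.02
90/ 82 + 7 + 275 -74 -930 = -29557/ 41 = -720.90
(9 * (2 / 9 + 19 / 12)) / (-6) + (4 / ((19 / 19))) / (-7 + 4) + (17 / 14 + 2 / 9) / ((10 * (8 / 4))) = -2501 / 630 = -3.97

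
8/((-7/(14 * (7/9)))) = -112/9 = -12.44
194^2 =37636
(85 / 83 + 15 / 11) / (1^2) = 2180 / 913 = 2.39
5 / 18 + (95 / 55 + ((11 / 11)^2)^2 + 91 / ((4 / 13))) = 118307 / 396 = 298.76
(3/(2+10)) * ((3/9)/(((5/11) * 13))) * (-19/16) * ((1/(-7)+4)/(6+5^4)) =-1881/18374720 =-0.00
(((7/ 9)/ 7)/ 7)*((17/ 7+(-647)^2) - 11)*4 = 11720812/ 441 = 26577.80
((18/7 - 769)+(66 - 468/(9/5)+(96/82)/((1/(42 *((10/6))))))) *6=-1512738/287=-5270.86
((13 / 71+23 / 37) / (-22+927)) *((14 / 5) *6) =177576 / 11887175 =0.01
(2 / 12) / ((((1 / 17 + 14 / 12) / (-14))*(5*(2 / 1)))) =-119 / 625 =-0.19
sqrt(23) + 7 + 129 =sqrt(23) + 136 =140.80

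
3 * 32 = 96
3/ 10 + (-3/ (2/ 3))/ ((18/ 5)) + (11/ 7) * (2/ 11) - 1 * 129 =-18153/ 140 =-129.66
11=11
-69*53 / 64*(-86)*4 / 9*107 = 5608619 / 24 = 233692.46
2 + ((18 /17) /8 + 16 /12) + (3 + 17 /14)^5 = 36556199641 /27429024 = 1332.76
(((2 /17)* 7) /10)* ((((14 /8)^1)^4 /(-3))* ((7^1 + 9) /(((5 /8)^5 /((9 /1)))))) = -103262208 /265625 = -388.75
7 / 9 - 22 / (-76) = 365 / 342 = 1.07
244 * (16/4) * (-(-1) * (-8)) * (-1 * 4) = 31232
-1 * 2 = -2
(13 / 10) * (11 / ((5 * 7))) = 143 / 350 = 0.41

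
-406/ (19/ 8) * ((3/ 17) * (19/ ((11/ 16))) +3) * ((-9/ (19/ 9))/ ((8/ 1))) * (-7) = -339087546/ 67507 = -5023.00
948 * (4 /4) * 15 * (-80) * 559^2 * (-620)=220396599072000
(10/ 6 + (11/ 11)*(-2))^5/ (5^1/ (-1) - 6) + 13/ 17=0.77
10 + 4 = 14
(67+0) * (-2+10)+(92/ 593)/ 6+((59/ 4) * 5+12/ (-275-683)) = 2078417339/ 3408564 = 609.76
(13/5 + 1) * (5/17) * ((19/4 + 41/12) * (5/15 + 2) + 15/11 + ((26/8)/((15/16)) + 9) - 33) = -113/935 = -0.12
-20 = -20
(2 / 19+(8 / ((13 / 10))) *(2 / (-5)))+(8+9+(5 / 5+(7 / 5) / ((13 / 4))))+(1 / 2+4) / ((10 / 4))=4415 / 247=17.87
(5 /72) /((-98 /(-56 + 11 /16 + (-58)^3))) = 15613385 /112896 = 138.30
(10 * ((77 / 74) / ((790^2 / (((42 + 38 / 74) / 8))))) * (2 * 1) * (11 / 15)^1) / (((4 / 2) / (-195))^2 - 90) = -675491817 / 467830829512544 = -0.00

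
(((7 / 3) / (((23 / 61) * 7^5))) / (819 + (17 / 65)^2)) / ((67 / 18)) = 773175 / 6401941313362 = 0.00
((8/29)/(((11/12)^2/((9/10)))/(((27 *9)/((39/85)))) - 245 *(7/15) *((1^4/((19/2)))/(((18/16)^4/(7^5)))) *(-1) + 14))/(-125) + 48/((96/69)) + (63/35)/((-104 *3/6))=41730713258596399473/1210800742410018500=34.47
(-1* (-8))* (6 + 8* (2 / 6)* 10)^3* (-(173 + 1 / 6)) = -3911593952 / 81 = -48291283.36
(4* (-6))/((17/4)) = -96/17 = -5.65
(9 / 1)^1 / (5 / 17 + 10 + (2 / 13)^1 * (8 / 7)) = 4641 / 5399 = 0.86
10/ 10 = 1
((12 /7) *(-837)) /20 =-2511 /35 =-71.74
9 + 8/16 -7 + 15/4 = 25/4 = 6.25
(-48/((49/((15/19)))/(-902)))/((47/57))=1948320/2303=845.99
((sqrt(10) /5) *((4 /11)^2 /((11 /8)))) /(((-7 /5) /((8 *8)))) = -8192 *sqrt(10) /9317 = -2.78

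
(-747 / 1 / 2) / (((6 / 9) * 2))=-280.12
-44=-44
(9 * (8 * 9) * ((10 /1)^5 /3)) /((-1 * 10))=-2160000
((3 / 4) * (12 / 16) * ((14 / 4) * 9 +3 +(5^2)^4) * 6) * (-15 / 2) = -9888568.59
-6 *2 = -12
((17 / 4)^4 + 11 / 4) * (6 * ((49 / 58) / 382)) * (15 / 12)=61905375 / 11343872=5.46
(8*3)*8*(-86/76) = -4128/19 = -217.26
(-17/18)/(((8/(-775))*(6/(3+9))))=13175/72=182.99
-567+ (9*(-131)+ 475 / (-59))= -103489 / 59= -1754.05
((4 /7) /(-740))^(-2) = 1677025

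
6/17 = 0.35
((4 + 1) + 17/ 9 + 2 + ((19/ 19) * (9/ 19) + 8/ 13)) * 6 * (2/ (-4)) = -22181/ 741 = -29.93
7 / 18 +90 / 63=229 / 126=1.82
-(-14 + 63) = -49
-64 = -64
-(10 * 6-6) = -54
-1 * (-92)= 92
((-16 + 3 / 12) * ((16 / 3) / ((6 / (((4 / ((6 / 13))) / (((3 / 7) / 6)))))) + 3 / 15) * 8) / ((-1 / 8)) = 1633744 / 15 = 108916.27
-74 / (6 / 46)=-1702 / 3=-567.33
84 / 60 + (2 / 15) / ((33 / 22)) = 67 / 45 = 1.49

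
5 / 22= 0.23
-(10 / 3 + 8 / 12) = -4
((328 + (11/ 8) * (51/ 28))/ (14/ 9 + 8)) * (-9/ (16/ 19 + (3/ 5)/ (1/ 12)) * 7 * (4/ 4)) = -569683935/ 2102528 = -270.95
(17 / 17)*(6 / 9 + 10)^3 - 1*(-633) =49859 / 27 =1846.63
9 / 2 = 4.50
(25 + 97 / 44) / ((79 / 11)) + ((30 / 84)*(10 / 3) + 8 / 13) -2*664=-114081335 / 86268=-1322.41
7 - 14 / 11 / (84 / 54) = 68 / 11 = 6.18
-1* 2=-2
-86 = -86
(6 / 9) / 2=1 / 3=0.33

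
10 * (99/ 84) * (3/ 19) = 495/ 266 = 1.86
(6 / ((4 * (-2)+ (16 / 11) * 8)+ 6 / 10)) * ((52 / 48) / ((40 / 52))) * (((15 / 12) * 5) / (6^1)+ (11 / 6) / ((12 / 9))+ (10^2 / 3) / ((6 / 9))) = 1169311 / 11184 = 104.55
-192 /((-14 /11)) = 150.86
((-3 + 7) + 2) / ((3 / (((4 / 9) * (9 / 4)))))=2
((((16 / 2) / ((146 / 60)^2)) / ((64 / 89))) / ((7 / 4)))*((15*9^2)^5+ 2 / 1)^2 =280779437568933004059099091171566450 / 37303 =7526993474222797202881781000000.00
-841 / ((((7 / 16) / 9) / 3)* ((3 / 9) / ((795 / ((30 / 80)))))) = -330094902.86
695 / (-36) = -695 / 36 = -19.31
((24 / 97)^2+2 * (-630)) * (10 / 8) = -14818455 / 9409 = -1574.92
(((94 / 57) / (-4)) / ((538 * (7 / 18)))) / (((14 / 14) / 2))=-141 / 35777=-0.00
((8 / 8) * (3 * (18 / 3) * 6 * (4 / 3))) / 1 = 144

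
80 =80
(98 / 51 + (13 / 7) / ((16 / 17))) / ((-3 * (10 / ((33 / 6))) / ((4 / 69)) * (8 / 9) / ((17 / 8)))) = -244717 / 2472960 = -0.10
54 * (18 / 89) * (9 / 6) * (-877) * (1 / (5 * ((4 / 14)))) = -4475331 / 445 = -10056.92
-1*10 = -10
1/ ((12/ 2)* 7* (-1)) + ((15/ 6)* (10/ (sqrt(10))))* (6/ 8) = -1/ 42 + 15* sqrt(10)/ 8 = 5.91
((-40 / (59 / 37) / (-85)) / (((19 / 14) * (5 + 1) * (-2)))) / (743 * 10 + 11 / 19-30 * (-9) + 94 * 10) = -148 / 70570077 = -0.00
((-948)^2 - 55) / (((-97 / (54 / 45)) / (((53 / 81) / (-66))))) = 47628397 / 432135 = 110.22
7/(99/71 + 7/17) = 8449/2180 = 3.88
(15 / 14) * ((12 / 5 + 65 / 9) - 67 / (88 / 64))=-19357 / 462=-41.90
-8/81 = -0.10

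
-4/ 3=-1.33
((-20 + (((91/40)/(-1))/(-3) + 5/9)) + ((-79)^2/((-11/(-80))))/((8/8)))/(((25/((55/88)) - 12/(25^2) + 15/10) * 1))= 22458350375/20532996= 1093.77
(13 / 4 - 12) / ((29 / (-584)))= 176.21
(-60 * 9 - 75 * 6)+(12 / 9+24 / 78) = -38546 / 39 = -988.36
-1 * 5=-5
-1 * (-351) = 351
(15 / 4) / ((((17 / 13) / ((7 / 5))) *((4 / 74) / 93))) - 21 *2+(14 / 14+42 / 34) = 933985 / 136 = 6867.54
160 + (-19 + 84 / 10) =747 / 5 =149.40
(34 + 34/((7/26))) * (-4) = -4488/7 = -641.14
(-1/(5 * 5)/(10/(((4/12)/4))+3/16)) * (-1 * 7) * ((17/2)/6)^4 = 584647/62305200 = 0.01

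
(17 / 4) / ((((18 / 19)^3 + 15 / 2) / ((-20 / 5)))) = -233206 / 114549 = -2.04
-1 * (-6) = 6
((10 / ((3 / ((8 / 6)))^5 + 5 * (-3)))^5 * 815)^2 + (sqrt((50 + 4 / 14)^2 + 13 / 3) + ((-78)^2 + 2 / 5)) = sqrt(1117047) / 21 + 770783707531430040534536100756973407515977354237622 / 126675038996521137786934725424469769218982538005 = 6135.06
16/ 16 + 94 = 95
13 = 13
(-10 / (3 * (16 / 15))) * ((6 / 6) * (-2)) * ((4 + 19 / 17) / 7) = 2175 / 476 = 4.57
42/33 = 14/11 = 1.27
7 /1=7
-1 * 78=-78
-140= -140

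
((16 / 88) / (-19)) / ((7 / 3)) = -6 / 1463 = -0.00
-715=-715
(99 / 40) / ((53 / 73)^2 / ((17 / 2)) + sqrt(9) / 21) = 62780949 / 5196760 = 12.08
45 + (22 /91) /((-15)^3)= 13820603 /307125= 45.00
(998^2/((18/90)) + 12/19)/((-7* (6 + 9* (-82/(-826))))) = -5582603128/54093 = -103203.80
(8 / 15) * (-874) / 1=-6992 / 15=-466.13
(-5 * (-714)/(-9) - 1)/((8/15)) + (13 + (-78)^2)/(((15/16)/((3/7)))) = 81663/40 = 2041.58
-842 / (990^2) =-421 / 490050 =-0.00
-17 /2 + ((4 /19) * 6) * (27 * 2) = 2269 /38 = 59.71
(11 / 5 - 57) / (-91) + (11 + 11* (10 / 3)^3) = 5147533 / 12285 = 419.01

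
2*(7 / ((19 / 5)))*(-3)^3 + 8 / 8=-1871 / 19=-98.47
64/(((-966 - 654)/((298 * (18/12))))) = -17.66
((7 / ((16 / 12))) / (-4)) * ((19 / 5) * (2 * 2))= -399 / 20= -19.95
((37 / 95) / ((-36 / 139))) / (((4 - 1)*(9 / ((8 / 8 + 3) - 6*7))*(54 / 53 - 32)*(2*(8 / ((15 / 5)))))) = -272579 / 21280320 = -0.01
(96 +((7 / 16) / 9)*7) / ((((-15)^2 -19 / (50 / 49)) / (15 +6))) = 2427775 / 247656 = 9.80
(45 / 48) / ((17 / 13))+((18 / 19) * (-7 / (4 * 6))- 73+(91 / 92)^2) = -12230835 / 170867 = -71.58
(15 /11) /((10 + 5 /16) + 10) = 48 /715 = 0.07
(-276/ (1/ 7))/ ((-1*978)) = 322/ 163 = 1.98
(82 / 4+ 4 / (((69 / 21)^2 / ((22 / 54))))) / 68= 589915 / 1942488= 0.30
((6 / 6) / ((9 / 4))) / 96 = 1 / 216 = 0.00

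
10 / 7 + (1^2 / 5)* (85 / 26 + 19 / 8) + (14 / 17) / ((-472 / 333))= 7215717 / 3650920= 1.98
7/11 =0.64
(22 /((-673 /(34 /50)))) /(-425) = 22 /420625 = 0.00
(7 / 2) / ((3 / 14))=49 / 3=16.33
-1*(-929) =929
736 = 736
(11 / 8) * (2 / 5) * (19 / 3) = 209 / 60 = 3.48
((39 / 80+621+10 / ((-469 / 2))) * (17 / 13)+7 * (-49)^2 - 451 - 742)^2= 64196422911951418729 / 237909817600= 269835114.66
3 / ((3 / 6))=6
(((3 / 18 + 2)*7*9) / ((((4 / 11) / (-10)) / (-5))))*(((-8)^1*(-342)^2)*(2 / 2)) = -17562144600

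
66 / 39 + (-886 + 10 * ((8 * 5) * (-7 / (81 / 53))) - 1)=-2861429 / 1053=-2717.41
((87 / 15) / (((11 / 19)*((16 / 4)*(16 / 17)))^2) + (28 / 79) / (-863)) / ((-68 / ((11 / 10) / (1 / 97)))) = -20001683484149 / 10444061900800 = -1.92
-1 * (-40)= 40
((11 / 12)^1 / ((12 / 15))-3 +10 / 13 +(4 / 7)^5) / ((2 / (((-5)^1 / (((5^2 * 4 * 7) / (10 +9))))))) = 204047897 / 2936519040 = 0.07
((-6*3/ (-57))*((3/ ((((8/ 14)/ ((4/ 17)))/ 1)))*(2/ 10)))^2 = 15876/ 2608225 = 0.01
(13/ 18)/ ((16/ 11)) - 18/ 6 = -721/ 288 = -2.50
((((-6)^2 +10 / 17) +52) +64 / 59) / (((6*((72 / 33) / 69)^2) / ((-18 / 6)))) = -44842.80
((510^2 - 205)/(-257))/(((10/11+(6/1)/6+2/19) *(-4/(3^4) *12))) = 1466587485/1731152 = 847.17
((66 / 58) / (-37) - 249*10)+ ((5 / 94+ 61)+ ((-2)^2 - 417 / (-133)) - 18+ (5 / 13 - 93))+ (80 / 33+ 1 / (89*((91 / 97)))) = -1295837991147715 / 512184598926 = -2530.02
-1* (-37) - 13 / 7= 246 / 7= 35.14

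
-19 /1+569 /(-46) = -31.37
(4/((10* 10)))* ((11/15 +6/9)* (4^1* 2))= 0.45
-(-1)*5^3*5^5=390625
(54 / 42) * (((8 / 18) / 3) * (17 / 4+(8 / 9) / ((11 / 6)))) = 625 / 693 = 0.90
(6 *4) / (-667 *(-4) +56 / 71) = 426 / 47371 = 0.01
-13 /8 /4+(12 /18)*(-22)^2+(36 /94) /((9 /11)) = 1456151 /4512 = 322.73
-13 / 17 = -0.76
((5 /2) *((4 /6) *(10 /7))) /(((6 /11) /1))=275 /63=4.37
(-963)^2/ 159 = 309123/ 53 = 5832.51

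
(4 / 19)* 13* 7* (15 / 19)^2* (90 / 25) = 294840 / 6859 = 42.99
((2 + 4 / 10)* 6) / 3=24 / 5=4.80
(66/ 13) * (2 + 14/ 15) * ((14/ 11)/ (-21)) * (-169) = 2288/ 15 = 152.53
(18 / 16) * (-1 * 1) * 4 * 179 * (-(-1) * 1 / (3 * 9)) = -179 / 6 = -29.83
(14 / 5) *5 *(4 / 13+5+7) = 2240 / 13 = 172.31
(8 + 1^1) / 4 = 9 / 4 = 2.25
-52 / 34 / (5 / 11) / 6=-143 / 255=-0.56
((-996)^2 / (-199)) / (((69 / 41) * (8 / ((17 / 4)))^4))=-70771268787 / 299958272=-235.94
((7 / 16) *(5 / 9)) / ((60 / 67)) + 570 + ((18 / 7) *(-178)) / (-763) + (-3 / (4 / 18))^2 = 6950743249 / 9229248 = 753.12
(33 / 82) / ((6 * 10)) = 11 / 1640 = 0.01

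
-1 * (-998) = 998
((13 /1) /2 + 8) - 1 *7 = 7.50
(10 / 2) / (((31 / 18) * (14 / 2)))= 90 / 217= 0.41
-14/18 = -7/9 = -0.78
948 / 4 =237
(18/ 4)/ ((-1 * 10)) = -0.45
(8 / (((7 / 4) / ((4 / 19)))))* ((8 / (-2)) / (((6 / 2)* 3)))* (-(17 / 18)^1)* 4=17408 / 10773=1.62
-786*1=-786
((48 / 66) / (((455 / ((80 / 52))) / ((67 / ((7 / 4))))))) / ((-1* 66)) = -4288 / 3006003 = -0.00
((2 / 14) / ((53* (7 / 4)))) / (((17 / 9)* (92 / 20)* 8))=0.00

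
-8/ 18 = -4/ 9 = -0.44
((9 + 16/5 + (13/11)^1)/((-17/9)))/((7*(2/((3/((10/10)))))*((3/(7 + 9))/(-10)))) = 105984/1309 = 80.97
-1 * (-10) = 10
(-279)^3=-21717639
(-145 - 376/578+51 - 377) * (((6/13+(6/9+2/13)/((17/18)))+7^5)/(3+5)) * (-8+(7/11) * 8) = 2025326283148/702559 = 2882784.62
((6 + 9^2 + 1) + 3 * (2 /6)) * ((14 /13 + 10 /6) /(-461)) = -9523 /17979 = -0.53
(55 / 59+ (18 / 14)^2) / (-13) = -7474 / 37583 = -0.20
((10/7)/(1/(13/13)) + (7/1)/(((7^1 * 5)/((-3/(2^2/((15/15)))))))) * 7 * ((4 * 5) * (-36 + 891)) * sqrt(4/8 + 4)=324657.47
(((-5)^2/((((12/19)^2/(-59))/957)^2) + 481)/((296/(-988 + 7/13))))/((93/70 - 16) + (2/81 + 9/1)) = 4666743135124234105095/15769781248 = 295929478141.37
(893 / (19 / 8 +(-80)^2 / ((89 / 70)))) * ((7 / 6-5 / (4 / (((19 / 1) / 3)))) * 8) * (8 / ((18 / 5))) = -76297920 / 3585691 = -21.28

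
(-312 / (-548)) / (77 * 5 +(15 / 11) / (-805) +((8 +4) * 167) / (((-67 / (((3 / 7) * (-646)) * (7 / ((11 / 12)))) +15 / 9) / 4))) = 209847561 / 1881538548740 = 0.00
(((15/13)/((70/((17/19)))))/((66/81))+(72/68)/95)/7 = 189117/45265220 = 0.00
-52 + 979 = 927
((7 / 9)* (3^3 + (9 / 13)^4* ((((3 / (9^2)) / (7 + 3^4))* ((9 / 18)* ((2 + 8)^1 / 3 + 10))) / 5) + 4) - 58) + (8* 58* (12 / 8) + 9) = 3795186247 / 5655078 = 671.11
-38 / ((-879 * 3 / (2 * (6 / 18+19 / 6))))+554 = 1461164 / 2637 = 554.10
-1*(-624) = 624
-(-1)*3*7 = 21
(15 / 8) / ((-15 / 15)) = -15 / 8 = -1.88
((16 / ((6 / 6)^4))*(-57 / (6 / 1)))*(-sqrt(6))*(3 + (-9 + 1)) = -760*sqrt(6) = -1861.61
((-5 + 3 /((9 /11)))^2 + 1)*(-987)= -2741.67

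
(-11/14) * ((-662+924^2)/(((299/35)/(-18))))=422291430/299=1412345.92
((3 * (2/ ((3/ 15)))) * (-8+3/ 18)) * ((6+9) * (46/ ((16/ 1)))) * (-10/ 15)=27025/ 4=6756.25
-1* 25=-25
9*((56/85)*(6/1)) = 3024/85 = 35.58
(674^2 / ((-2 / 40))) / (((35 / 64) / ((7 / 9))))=-12921628.44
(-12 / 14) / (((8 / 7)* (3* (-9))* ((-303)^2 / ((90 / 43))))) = 0.00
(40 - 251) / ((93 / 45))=-3165 / 31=-102.10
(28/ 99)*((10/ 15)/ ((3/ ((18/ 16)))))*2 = 14/ 99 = 0.14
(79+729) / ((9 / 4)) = 3232 / 9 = 359.11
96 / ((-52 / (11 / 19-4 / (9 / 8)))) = 4072 / 741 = 5.50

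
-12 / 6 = -2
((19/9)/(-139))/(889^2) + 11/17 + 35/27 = 97990319179/50423270121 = 1.94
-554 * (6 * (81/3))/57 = -29916/19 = -1574.53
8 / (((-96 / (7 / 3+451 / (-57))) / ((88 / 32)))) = 583 / 456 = 1.28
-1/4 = -0.25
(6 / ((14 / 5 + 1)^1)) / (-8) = -15 / 76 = -0.20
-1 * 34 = -34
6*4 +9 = 33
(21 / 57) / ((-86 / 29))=-203 / 1634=-0.12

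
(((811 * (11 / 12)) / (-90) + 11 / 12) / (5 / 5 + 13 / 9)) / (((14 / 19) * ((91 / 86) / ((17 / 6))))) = -1430567 / 131040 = -10.92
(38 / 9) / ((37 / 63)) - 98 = -3360 / 37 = -90.81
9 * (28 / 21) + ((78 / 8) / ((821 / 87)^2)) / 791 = 25592283879 / 2132665724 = 12.00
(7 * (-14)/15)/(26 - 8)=-49/135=-0.36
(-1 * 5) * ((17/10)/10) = -17/20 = -0.85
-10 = -10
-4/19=-0.21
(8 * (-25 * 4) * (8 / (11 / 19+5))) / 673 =-60800 / 35669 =-1.70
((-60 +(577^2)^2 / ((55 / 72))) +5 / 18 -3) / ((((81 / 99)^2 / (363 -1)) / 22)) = 1726253857896961.83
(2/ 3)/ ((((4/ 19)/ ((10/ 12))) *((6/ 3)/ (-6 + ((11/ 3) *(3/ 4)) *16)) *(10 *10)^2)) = 361/ 72000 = 0.01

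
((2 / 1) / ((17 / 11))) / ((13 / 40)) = 880 / 221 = 3.98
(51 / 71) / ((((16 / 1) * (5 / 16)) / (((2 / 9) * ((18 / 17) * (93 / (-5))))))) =-1116 / 1775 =-0.63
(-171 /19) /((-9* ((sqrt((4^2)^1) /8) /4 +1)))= 8 /9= 0.89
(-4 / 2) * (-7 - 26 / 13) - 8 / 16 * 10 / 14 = 247 / 14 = 17.64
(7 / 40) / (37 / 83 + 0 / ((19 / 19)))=581 / 1480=0.39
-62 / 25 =-2.48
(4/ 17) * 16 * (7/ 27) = 448/ 459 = 0.98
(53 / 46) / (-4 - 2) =-53 / 276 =-0.19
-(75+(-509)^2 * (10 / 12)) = -1295855 / 6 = -215975.83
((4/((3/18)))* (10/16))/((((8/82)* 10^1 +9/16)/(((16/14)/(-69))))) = -26240/162449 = -0.16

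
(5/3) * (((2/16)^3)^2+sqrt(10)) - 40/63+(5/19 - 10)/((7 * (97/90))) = -58607340565/30437277696+5 * sqrt(10)/3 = 3.34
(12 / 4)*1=3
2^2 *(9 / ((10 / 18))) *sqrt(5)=324 *sqrt(5) / 5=144.90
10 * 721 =7210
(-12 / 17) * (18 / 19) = -216 / 323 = -0.67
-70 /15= -14 /3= -4.67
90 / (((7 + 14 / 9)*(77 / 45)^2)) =1640250 / 456533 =3.59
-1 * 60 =-60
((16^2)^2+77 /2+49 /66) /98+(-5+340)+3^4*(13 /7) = 1154.56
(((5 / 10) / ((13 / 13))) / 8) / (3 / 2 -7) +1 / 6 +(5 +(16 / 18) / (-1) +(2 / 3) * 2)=4435 / 792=5.60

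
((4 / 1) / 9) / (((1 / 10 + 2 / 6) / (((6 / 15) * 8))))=128 / 39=3.28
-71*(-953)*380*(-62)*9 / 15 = -956484168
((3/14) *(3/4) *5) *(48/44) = 135/154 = 0.88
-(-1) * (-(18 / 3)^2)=-36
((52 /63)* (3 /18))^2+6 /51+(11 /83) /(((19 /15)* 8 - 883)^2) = 1180020612738853 /8640302705118819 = 0.14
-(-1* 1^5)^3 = 1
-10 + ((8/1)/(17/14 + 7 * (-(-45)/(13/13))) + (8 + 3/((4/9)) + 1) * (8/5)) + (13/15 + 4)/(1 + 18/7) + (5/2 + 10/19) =65124319/3320250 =19.61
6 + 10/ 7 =52/ 7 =7.43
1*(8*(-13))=-104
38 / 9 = 4.22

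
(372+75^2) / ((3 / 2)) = 3998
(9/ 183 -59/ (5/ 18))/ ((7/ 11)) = -712437/ 2135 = -333.69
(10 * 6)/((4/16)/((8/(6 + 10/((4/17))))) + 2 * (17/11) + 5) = 42240/6763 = 6.25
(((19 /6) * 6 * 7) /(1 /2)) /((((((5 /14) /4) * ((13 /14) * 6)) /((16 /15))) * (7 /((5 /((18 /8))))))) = 953344 /5265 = 181.07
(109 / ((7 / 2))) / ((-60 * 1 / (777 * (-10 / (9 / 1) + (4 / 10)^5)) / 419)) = 26160211787 / 140625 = 186028.17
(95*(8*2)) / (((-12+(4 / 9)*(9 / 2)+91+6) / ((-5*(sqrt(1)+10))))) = -83600 / 87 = -960.92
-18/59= -0.31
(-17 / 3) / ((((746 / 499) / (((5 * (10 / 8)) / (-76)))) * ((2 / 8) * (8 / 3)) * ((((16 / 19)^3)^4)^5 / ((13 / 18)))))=7707176135046214639074880932710116545286558432288131479196818394164942357682983525 / 759207116347012632884624602879229114577006520551865963829021698270633547268096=10151.61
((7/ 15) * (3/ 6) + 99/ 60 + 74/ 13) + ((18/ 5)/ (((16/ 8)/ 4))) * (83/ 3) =206.78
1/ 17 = 0.06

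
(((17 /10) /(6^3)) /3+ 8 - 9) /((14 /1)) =-0.07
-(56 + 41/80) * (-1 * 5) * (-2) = -4521/8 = -565.12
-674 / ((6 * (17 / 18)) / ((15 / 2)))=-15165 / 17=-892.06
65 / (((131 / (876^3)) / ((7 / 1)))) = 305860726080 / 131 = 2334814702.90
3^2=9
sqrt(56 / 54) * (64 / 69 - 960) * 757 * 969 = -32361519872 * sqrt(21) / 207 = -716420842.60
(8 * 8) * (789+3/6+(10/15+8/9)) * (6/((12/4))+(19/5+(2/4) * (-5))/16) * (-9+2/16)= -935146.32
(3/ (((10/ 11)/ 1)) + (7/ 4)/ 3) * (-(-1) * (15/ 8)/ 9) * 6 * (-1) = -233/ 48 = -4.85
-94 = -94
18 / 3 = 6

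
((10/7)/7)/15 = 2/147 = 0.01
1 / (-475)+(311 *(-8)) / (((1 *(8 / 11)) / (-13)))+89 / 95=21125119 / 475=44473.93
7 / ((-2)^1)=-7 / 2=-3.50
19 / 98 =0.19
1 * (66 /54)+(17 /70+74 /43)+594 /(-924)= 4921 /1935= 2.54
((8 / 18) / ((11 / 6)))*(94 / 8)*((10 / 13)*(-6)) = -1880 / 143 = -13.15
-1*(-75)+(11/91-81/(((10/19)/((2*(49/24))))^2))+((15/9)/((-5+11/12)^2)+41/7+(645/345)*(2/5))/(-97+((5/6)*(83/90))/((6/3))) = -115071972417803879/23970934769600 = -4800.48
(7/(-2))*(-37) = 259/2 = 129.50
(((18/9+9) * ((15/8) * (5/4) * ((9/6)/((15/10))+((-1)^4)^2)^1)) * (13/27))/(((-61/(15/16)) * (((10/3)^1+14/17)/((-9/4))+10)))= -2734875/58435072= -0.05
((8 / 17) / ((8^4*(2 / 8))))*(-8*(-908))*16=908 / 17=53.41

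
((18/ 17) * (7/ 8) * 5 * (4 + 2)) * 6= 2835/ 17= 166.76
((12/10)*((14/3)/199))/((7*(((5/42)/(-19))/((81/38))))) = -6804/4975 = -1.37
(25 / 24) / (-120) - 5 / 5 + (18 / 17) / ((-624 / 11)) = -130777 / 127296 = -1.03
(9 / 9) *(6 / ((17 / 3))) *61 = 1098 / 17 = 64.59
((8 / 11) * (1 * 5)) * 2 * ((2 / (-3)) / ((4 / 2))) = -80 / 33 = -2.42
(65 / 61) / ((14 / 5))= 325 / 854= 0.38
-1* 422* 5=-2110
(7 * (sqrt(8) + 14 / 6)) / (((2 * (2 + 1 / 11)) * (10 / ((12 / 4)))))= 539 / 460 + 231 * sqrt(2) / 230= 2.59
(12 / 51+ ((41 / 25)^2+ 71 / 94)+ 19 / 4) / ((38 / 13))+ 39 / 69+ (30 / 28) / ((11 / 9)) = 581515795573 / 134427755000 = 4.33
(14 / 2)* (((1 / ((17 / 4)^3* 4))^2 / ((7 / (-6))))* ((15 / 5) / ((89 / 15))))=-69120 / 2148243641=-0.00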